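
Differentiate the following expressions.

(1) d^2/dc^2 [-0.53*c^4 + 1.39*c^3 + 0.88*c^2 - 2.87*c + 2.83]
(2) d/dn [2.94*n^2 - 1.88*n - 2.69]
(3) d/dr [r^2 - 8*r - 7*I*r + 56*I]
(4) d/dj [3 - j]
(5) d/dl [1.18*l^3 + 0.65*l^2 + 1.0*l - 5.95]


(1) = -6.36*c^2 + 8.34*c + 1.76
(2) = 5.88*n - 1.88
(3) = 2*r - 8 - 7*I
(4) = -1
(5) = 3.54*l^2 + 1.3*l + 1.0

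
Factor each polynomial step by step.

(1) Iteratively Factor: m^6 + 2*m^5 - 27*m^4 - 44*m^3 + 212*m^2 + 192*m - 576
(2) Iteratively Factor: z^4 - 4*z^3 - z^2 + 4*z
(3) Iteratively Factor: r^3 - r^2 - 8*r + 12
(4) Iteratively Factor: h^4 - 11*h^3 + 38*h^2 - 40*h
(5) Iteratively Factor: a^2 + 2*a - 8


(1) = (m + 4)*(m^5 - 2*m^4 - 19*m^3 + 32*m^2 + 84*m - 144) = (m + 3)*(m + 4)*(m^4 - 5*m^3 - 4*m^2 + 44*m - 48) = (m - 2)*(m + 3)*(m + 4)*(m^3 - 3*m^2 - 10*m + 24) = (m - 4)*(m - 2)*(m + 3)*(m + 4)*(m^2 + m - 6) = (m - 4)*(m - 2)^2*(m + 3)*(m + 4)*(m + 3)
(2) = (z - 1)*(z^3 - 3*z^2 - 4*z) = z*(z - 1)*(z^2 - 3*z - 4) = z*(z - 1)*(z + 1)*(z - 4)
(3) = (r - 2)*(r^2 + r - 6) = (r - 2)*(r + 3)*(r - 2)
(4) = (h)*(h^3 - 11*h^2 + 38*h - 40) = h*(h - 4)*(h^2 - 7*h + 10) = h*(h - 5)*(h - 4)*(h - 2)
(5) = (a + 4)*(a - 2)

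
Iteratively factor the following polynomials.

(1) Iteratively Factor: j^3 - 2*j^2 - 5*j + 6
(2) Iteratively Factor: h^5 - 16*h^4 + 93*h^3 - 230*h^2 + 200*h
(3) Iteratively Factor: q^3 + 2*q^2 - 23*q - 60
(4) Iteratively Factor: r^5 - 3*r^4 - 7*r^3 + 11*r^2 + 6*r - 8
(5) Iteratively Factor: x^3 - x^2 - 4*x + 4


(1) = (j + 2)*(j^2 - 4*j + 3) = (j - 3)*(j + 2)*(j - 1)
(2) = (h - 5)*(h^4 - 11*h^3 + 38*h^2 - 40*h) = (h - 5)^2*(h^3 - 6*h^2 + 8*h) = h*(h - 5)^2*(h^2 - 6*h + 8) = h*(h - 5)^2*(h - 2)*(h - 4)
(3) = (q - 5)*(q^2 + 7*q + 12) = (q - 5)*(q + 4)*(q + 3)
(4) = (r - 1)*(r^4 - 2*r^3 - 9*r^2 + 2*r + 8) = (r - 1)*(r + 2)*(r^3 - 4*r^2 - r + 4) = (r - 1)*(r + 1)*(r + 2)*(r^2 - 5*r + 4) = (r - 4)*(r - 1)*(r + 1)*(r + 2)*(r - 1)
(5) = (x - 2)*(x^2 + x - 2) = (x - 2)*(x + 2)*(x - 1)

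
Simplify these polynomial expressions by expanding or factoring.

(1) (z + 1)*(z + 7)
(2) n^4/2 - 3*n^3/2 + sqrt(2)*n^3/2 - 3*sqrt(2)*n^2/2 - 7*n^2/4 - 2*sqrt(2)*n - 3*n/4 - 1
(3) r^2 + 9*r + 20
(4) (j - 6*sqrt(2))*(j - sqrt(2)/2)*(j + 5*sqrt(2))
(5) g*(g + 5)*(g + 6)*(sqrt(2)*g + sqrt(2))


(1) = z^2 + 8*z + 7
(2) = (n/2 + 1/2)*(n - 4)*(n + sqrt(2)/2)^2
(3) = (r + 4)*(r + 5)
(4) = j^3 - 3*sqrt(2)*j^2/2 - 59*j + 30*sqrt(2)
(5) = sqrt(2)*g^4 + 12*sqrt(2)*g^3 + 41*sqrt(2)*g^2 + 30*sqrt(2)*g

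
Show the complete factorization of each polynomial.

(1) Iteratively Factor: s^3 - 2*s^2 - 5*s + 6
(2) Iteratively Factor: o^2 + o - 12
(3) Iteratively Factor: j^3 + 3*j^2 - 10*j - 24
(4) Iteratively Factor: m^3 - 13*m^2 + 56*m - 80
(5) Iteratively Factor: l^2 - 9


(1) = (s + 2)*(s^2 - 4*s + 3) = (s - 3)*(s + 2)*(s - 1)
(2) = (o - 3)*(o + 4)
(3) = (j + 4)*(j^2 - j - 6) = (j - 3)*(j + 4)*(j + 2)
(4) = (m - 4)*(m^2 - 9*m + 20) = (m - 5)*(m - 4)*(m - 4)
(5) = (l + 3)*(l - 3)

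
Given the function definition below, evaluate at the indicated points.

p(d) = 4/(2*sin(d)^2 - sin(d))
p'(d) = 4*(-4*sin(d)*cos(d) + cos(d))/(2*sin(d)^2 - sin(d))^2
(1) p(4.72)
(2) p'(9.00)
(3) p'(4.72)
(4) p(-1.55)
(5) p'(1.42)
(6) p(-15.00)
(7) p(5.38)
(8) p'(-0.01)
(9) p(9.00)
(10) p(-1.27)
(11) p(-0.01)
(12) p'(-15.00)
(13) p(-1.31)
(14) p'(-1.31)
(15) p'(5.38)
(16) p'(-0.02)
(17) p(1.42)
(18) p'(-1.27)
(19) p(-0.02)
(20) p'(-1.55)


(1) = 1.33
(2) = 450.44
(3) = 0.02
(4) = 1.33
(5) = -1.90
(6) = 2.67
(7) = 1.98
(8) = 39983.96
(9) = -55.22
(10) = 1.44
(11) = 392.16
(12) = -4.89
(13) = 1.41
(14) = 0.63
(15) = 2.52
(16) = 9984.54
(17) = 4.14
(18) = 0.74
(19) = 192.32
(20) = 0.05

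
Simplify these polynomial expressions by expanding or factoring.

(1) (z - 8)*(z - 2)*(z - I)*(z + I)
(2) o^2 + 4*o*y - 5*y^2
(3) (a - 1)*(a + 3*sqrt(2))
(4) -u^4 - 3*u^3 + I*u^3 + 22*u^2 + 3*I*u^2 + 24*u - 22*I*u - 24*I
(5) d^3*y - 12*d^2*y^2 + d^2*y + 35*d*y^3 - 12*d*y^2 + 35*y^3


(1) = z^4 - 10*z^3 + 17*z^2 - 10*z + 16
(2) = (o - y)*(o + 5*y)
(3) = a^2 - a + 3*sqrt(2)*a - 3*sqrt(2)
(4) = (u - 4)*(u + 6)*(I*u + 1)*(I*u + I)
(5) = (d - 7*y)*(d - 5*y)*(d*y + y)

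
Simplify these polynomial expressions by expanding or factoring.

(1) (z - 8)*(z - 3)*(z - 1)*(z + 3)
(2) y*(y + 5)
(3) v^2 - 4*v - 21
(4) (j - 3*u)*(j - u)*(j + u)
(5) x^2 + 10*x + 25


(1) = z^4 - 9*z^3 - z^2 + 81*z - 72
(2) = y^2 + 5*y
(3) = (v - 7)*(v + 3)
(4) = j^3 - 3*j^2*u - j*u^2 + 3*u^3
(5) = (x + 5)^2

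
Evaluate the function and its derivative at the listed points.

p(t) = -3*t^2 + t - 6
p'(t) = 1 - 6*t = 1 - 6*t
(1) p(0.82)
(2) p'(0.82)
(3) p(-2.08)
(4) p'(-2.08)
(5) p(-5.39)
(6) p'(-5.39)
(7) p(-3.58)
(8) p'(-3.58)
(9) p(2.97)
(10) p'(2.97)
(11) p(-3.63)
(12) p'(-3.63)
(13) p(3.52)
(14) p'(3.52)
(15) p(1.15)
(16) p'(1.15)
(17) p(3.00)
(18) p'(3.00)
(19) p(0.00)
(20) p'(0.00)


(1) = -7.20
(2) = -3.92
(3) = -21.06
(4) = 13.48
(5) = -98.55
(6) = 33.34
(7) = -48.03
(8) = 22.48
(9) = -29.49
(10) = -16.82
(11) = -49.16
(12) = 22.78
(13) = -39.65
(14) = -20.12
(15) = -8.82
(16) = -5.90
(17) = -30.00
(18) = -17.00
(19) = -6.00
(20) = 1.00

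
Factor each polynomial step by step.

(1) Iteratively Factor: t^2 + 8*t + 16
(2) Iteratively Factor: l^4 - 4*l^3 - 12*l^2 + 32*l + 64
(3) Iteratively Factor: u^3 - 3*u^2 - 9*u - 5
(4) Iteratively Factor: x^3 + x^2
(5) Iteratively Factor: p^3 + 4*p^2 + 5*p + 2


(1) = (t + 4)*(t + 4)
(2) = (l - 4)*(l^3 - 12*l - 16) = (l - 4)^2*(l^2 + 4*l + 4) = (l - 4)^2*(l + 2)*(l + 2)
(3) = (u + 1)*(u^2 - 4*u - 5) = (u + 1)^2*(u - 5)
(4) = (x)*(x^2 + x) = x^2*(x + 1)
(5) = (p + 1)*(p^2 + 3*p + 2) = (p + 1)^2*(p + 2)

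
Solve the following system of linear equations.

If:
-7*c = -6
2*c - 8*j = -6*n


Then:
c = 6/7
j = 3*n/4 + 3/14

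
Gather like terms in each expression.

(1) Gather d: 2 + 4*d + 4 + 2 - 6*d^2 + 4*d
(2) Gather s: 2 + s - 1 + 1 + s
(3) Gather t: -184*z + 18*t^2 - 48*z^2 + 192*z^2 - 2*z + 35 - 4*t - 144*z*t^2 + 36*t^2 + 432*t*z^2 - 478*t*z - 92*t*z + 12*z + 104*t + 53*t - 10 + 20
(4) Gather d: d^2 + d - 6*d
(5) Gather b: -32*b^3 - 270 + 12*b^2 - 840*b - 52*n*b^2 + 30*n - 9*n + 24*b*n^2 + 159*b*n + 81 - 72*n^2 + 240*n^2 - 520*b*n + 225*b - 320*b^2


(1) = -6*d^2 + 8*d + 8
(2) = 2*s + 2
(3) = t^2*(54 - 144*z) + t*(432*z^2 - 570*z + 153) + 144*z^2 - 174*z + 45
(4) = d^2 - 5*d
(5) = -32*b^3 + b^2*(-52*n - 308) + b*(24*n^2 - 361*n - 615) + 168*n^2 + 21*n - 189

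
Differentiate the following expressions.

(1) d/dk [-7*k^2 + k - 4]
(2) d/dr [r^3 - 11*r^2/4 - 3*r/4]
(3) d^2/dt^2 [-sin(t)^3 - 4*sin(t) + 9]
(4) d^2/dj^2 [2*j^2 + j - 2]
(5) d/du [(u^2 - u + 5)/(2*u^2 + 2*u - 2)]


(1) = 1 - 14*k
(2) = 3*r^2 - 11*r/2 - 3/4
(3) = (9*sin(t)^2 - 2)*sin(t)
(4) = 4
(5) = (u^2 - 6*u - 2)/(u^4 + 2*u^3 - u^2 - 2*u + 1)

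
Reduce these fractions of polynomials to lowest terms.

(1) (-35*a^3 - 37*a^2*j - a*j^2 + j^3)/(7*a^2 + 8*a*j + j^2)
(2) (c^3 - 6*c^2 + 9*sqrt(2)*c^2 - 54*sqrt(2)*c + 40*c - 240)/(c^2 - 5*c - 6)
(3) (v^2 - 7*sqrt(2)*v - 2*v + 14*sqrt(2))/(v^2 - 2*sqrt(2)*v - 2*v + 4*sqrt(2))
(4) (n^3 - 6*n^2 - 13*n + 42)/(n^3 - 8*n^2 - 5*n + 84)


(1) = (-35*a^2 - 2*a*j + j^2)/(7*a + j)
(2) = (c^2 + 9*sqrt(2)*c + 40)/(c + 1)
(3) = (v - 7*sqrt(2))/(v - 2*sqrt(2))
(4) = (n - 2)/(n - 4)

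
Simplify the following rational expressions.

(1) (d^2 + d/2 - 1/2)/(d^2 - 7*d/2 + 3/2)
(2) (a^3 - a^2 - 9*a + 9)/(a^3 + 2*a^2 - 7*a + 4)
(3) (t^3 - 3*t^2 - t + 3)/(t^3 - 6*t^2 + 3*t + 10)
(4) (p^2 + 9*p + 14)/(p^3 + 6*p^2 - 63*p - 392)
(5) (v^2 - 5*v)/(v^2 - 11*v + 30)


(1) = (d + 1)/(d - 3)
(2) = (a^2 - 9)/(a^2 + 3*a - 4)
(3) = (t^2 - 4*t + 3)/(t^2 - 7*t + 10)
(4) = (p + 2)/(p^2 - p - 56)
(5) = v/(v - 6)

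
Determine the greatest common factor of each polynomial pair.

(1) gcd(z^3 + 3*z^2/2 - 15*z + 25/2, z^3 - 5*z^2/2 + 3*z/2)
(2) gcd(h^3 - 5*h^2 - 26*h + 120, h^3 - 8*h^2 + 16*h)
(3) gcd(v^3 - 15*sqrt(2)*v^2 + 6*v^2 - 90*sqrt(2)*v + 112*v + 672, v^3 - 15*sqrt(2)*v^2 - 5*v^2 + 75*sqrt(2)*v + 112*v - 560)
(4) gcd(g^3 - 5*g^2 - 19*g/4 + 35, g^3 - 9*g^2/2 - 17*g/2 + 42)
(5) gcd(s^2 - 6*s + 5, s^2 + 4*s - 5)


(1) = gcd((z - 5/2)*(z - 1)*(z + 5), z*(z - 3/2)*(z - 1)) = z - 1
(2) = h - 4
(3) = v^2 - 15*sqrt(2)*v + 112
(4) = g^2 - 15*g/2 + 14
(5) = gcd((s - 5)*(s - 1), (s - 1)*(s + 5)) = s - 1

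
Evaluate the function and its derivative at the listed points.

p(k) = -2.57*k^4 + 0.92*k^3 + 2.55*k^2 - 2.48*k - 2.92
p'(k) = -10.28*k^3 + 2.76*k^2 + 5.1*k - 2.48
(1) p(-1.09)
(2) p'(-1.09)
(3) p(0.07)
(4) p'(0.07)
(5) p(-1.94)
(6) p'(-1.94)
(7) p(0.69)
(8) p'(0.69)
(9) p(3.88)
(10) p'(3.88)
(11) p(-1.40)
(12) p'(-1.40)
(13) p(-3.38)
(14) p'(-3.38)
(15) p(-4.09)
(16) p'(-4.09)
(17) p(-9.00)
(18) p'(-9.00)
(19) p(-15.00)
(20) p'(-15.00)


(1) = -2.01
(2) = 8.55
(3) = -3.08
(4) = -2.11
(5) = -31.63
(6) = 73.07
(7) = -3.70
(8) = -1.02
(9) = -502.87
(10) = -541.61
(11) = -6.85
(12) = 24.00
(13) = -336.36
(14) = 408.77
(15) = -732.23
(16) = 726.17
(17) = -17306.50
(18) = 7669.30
(19) = -132603.22
(20) = 35237.02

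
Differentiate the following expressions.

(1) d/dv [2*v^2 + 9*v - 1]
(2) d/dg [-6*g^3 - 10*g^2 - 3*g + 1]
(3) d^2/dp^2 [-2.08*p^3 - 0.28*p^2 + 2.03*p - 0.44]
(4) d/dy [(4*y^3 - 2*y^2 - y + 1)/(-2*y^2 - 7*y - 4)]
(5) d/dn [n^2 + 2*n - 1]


(1) = 4*v + 9
(2) = -18*g^2 - 20*g - 3
(3) = -12.48*p - 0.56
(4) = (-8*y^4 - 56*y^3 - 36*y^2 + 20*y + 11)/(4*y^4 + 28*y^3 + 65*y^2 + 56*y + 16)
(5) = 2*n + 2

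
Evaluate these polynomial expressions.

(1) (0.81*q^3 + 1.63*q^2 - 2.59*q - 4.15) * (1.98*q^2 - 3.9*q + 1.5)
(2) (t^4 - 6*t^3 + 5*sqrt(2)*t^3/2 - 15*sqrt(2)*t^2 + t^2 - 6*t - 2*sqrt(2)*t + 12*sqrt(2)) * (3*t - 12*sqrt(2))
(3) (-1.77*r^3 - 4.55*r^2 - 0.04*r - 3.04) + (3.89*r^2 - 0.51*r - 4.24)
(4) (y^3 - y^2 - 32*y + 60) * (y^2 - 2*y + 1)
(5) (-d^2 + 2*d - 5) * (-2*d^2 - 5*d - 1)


(1) = 1.6038*q^5 + 0.0684*q^4 - 10.2702*q^3 + 4.329*q^2 + 12.3*q - 6.225
(2) = 3*t^5 - 18*t^4 - 9*sqrt(2)*t^4/2 - 57*t^3 + 27*sqrt(2)*t^3 - 18*sqrt(2)*t^2 + 342*t^2 + 48*t + 108*sqrt(2)*t - 288
(3) = -1.77*r^3 - 0.66*r^2 - 0.55*r - 7.28
(4) = y^5 - 3*y^4 - 29*y^3 + 123*y^2 - 152*y + 60
(5) = 2*d^4 + d^3 + d^2 + 23*d + 5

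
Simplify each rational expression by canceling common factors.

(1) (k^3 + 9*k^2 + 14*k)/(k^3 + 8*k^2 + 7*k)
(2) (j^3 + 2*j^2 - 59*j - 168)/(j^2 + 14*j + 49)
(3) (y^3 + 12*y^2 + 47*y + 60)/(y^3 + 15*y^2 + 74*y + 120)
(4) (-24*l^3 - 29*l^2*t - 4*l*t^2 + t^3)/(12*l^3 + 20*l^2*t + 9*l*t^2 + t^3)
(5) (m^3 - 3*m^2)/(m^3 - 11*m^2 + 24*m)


(1) = (k + 2)/(k + 1)
(2) = (j^2 - 5*j - 24)/(j + 7)
(3) = (y + 3)/(y + 6)
(4) = (-24*l^2 - 5*l*t + t^2)/(12*l^2 + 8*l*t + t^2)
(5) = m/(m - 8)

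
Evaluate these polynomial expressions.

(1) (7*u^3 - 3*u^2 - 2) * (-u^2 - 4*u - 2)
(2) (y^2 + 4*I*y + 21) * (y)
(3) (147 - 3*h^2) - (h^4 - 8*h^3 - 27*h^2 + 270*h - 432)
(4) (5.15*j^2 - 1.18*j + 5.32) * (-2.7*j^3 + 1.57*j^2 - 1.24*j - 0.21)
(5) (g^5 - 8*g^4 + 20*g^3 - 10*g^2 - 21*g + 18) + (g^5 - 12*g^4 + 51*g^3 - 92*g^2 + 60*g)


(1) = -7*u^5 - 25*u^4 - 2*u^3 + 8*u^2 + 8*u + 4
(2) = y^3 + 4*I*y^2 + 21*y
(3) = -h^4 + 8*h^3 + 24*h^2 - 270*h + 579
(4) = -13.905*j^5 + 11.2715*j^4 - 22.6026*j^3 + 8.7341*j^2 - 6.349*j - 1.1172
(5) = 2*g^5 - 20*g^4 + 71*g^3 - 102*g^2 + 39*g + 18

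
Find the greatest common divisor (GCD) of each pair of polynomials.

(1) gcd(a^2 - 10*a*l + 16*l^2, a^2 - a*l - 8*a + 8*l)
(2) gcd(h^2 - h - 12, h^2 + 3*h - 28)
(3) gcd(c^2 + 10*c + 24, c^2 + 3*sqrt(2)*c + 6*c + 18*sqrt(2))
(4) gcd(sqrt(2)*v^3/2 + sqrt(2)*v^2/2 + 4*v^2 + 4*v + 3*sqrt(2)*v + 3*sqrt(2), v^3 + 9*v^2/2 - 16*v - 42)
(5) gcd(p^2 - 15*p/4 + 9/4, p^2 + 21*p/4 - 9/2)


(1) = 1
(2) = gcd((h - 4)*(h + 3), (h - 4)*(h + 7)) = h - 4
(3) = c + 6
(4) = gcd((v + 1)*(v + 3*sqrt(2))*(sqrt(2)*v/2 + 1), (v - 7/2)*(v + 2)*(v + 6)) = 1
(5) = gcd((p - 3)*(p - 3/4), (p - 3/4)*(p + 6)) = p - 3/4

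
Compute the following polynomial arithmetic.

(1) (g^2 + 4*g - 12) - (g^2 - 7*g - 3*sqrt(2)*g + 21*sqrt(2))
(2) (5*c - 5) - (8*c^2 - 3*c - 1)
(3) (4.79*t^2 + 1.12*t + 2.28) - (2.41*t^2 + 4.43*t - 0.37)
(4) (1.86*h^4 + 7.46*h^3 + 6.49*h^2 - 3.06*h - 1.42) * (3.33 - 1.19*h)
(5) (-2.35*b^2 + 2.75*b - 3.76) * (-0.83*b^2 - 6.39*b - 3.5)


(1) = 3*sqrt(2)*g + 11*g - 21*sqrt(2) - 12
(2) = -8*c^2 + 8*c - 4
(3) = 2.38*t^2 - 3.31*t + 2.65
(4) = -2.2134*h^5 - 2.6836*h^4 + 17.1187*h^3 + 25.2531*h^2 - 8.5*h - 4.7286
(5) = 1.9505*b^4 + 12.734*b^3 - 6.2267*b^2 + 14.4014*b + 13.16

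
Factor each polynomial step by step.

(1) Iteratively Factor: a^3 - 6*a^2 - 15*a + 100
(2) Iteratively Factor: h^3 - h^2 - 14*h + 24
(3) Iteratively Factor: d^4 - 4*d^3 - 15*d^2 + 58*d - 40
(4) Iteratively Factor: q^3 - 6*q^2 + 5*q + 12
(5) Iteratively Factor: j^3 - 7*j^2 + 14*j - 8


(1) = (a + 4)*(a^2 - 10*a + 25) = (a - 5)*(a + 4)*(a - 5)
(2) = (h + 4)*(h^2 - 5*h + 6) = (h - 3)*(h + 4)*(h - 2)
(3) = (d - 5)*(d^3 + d^2 - 10*d + 8) = (d - 5)*(d - 1)*(d^2 + 2*d - 8) = (d - 5)*(d - 2)*(d - 1)*(d + 4)
(4) = (q - 3)*(q^2 - 3*q - 4) = (q - 4)*(q - 3)*(q + 1)
(5) = (j - 4)*(j^2 - 3*j + 2) = (j - 4)*(j - 1)*(j - 2)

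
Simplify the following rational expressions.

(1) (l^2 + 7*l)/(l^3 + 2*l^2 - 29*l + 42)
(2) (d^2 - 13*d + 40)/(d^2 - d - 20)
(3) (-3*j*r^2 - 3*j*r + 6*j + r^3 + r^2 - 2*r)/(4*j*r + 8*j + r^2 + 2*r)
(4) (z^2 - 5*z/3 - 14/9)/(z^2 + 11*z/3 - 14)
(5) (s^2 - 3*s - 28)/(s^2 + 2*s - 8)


(1) = l/(l^2 - 5*l + 6)
(2) = (d - 8)/(d + 4)
(3) = (-3*j*r + 3*j + r^2 - r)/(4*j + r)
(4) = (3*z + 2)/(3*z + 18)
(5) = (s - 7)/(s - 2)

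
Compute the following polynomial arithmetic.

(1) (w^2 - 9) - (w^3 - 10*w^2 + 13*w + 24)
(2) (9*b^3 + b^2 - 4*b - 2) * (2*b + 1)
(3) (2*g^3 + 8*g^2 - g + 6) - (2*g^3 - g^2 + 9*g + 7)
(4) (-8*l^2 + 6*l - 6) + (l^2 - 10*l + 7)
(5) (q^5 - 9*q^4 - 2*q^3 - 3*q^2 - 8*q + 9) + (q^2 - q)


(1) = -w^3 + 11*w^2 - 13*w - 33
(2) = 18*b^4 + 11*b^3 - 7*b^2 - 8*b - 2
(3) = 9*g^2 - 10*g - 1
(4) = -7*l^2 - 4*l + 1
(5) = q^5 - 9*q^4 - 2*q^3 - 2*q^2 - 9*q + 9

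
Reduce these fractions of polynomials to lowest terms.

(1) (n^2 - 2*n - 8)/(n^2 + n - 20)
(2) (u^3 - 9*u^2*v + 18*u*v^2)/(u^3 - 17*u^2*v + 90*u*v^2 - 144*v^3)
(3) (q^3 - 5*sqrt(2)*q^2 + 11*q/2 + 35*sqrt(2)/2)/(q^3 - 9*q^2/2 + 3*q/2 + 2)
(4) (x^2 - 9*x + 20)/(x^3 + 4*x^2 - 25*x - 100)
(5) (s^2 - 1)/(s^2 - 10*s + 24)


(1) = (n + 2)/(n + 5)
(2) = u/(u - 8*v)
(3) = (4*q^3 - 20*sqrt(2)*q^2 + 22*q + 70*sqrt(2))/(4*q^3 - 18*q^2 + 6*q + 8)
(4) = (x - 4)/(x^2 + 9*x + 20)
(5) = (s^2 - 1)/(s^2 - 10*s + 24)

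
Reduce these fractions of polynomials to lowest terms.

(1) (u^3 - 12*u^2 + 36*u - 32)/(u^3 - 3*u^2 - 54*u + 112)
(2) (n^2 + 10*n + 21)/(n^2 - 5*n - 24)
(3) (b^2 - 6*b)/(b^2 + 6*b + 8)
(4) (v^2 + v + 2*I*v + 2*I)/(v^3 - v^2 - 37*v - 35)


(1) = (u - 2)/(u + 7)
(2) = (n + 7)/(n - 8)
(3) = (b^2 - 6*b)/(b^2 + 6*b + 8)
(4) = (v + 2*I)/(v^2 - 2*v - 35)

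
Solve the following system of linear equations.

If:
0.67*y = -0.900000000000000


Then:
y = -1.34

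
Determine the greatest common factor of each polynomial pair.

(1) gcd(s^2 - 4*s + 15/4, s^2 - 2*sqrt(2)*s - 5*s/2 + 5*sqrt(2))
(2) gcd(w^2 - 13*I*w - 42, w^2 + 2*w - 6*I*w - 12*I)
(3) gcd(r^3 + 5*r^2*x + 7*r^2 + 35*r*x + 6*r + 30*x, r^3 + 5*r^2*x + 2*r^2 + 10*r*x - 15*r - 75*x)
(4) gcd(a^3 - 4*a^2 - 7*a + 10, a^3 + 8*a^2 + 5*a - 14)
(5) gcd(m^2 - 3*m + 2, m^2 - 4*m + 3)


(1) = s - 5/2
(2) = w - 6*I
(3) = gcd((r + 1)*(r + 6)*(r + 5*x), (r - 3)*(r + 5)*(r + 5*x)) = r + 5*x
(4) = gcd((a - 5)*(a - 1)*(a + 2), (a - 1)*(a + 2)*(a + 7)) = a^2 + a - 2
(5) = gcd((m - 2)*(m - 1), (m - 3)*(m - 1)) = m - 1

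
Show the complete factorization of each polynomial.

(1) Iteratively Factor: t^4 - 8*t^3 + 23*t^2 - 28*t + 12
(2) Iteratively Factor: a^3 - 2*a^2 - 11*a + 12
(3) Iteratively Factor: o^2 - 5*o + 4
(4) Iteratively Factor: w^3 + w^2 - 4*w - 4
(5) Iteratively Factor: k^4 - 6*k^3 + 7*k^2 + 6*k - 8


(1) = (t - 3)*(t^3 - 5*t^2 + 8*t - 4) = (t - 3)*(t - 2)*(t^2 - 3*t + 2) = (t - 3)*(t - 2)^2*(t - 1)
(2) = (a - 1)*(a^2 - a - 12) = (a - 4)*(a - 1)*(a + 3)
(3) = (o - 1)*(o - 4)
(4) = (w - 2)*(w^2 + 3*w + 2) = (w - 2)*(w + 2)*(w + 1)
(5) = (k - 4)*(k^3 - 2*k^2 - k + 2) = (k - 4)*(k + 1)*(k^2 - 3*k + 2) = (k - 4)*(k - 2)*(k + 1)*(k - 1)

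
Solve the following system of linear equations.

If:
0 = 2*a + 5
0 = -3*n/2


Then:
a = -5/2
n = 0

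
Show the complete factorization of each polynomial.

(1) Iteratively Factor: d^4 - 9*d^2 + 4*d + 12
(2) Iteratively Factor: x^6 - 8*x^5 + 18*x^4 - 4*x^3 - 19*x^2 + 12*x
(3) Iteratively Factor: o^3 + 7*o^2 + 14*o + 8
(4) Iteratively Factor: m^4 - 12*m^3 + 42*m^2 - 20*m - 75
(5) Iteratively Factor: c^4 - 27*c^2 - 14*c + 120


(1) = (d + 3)*(d^3 - 3*d^2 + 4) = (d - 2)*(d + 3)*(d^2 - d - 2) = (d - 2)^2*(d + 3)*(d + 1)
(2) = (x - 3)*(x^5 - 5*x^4 + 3*x^3 + 5*x^2 - 4*x) = (x - 3)*(x - 1)*(x^4 - 4*x^3 - x^2 + 4*x) = x*(x - 3)*(x - 1)*(x^3 - 4*x^2 - x + 4) = x*(x - 3)*(x - 1)*(x + 1)*(x^2 - 5*x + 4) = x*(x - 4)*(x - 3)*(x - 1)*(x + 1)*(x - 1)
(3) = (o + 1)*(o^2 + 6*o + 8) = (o + 1)*(o + 2)*(o + 4)
(4) = (m - 5)*(m^3 - 7*m^2 + 7*m + 15) = (m - 5)*(m - 3)*(m^2 - 4*m - 5) = (m - 5)*(m - 3)*(m + 1)*(m - 5)
(5) = (c - 5)*(c^3 + 5*c^2 - 2*c - 24) = (c - 5)*(c + 3)*(c^2 + 2*c - 8) = (c - 5)*(c - 2)*(c + 3)*(c + 4)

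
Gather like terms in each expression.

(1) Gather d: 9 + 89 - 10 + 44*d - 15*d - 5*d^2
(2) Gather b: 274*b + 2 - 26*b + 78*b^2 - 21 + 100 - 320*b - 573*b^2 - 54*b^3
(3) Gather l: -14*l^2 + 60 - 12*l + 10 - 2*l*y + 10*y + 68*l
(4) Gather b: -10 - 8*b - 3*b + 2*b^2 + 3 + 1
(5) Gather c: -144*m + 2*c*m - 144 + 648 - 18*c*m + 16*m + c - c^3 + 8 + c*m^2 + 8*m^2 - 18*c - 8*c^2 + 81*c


(1) = -5*d^2 + 29*d + 88
(2) = -54*b^3 - 495*b^2 - 72*b + 81
(3) = -14*l^2 + l*(56 - 2*y) + 10*y + 70
(4) = 2*b^2 - 11*b - 6
(5) = -c^3 - 8*c^2 + c*(m^2 - 16*m + 64) + 8*m^2 - 128*m + 512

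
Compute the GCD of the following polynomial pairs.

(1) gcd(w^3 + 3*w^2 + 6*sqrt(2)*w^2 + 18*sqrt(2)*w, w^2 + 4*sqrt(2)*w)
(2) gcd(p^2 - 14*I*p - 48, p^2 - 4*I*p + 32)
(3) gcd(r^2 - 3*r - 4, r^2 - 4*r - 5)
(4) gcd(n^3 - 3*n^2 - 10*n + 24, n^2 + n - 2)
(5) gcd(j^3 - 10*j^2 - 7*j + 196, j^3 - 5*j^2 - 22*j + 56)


(1) = w
(2) = gcd((p - 8*I)*(p - 6*I), (p - 8*I)*(p + 4*I)) = p - 8*I
(3) = r + 1
(4) = gcd((n - 4)*(n - 2)*(n + 3), (n - 1)*(n + 2)) = 1
(5) = gcd((j - 7)^2*(j + 4), (j - 7)*(j - 2)*(j + 4)) = j^2 - 3*j - 28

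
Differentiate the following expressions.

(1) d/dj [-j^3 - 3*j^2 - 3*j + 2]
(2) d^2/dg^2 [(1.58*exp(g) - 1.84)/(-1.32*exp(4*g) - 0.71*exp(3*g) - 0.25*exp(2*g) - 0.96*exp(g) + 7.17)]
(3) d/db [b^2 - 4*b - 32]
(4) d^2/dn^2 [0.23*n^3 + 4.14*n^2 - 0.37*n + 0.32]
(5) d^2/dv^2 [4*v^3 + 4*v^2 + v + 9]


(1) = -3*j^2 - 6*j - 3
(2) = (-24.776928*exp(8*g) + 35.00772*exp(7*g) + 35.433592*exp(6*g) + 32.81253*exp(5*g) - 323.51263*exp(4*g) + 177.416446*exp(3*g) + 68.633892*exp(2*g) + 4.013088*exp(g) - 68.560974)*exp(g)/(2.299968*exp(12*g) + 3.711312*exp(11*g) + 3.303036*exp(10*g) + 6.781823*exp(9*g) - 31.455177*exp(8*g) - 36.832611*exp(7*g) - 20.35223*exp(6*g) - 60.007986*exp(5*g) + 173.603637*exp(4*g) + 100.060893*exp(3*g) + 18.733059*exp(2*g) + 148.057632*exp(g) - 368.601813)
(3) = 2*b - 4
(4) = 1.38*n + 8.28
(5) = 24*v + 8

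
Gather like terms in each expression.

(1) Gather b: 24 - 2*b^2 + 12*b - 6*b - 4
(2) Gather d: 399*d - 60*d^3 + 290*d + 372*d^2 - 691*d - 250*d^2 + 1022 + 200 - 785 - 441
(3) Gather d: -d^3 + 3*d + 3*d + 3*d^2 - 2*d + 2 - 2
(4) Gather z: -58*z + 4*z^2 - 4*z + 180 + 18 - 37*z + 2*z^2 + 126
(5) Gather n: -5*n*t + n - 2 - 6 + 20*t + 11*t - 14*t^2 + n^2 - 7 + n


(1) = -2*b^2 + 6*b + 20
(2) = -60*d^3 + 122*d^2 - 2*d - 4
(3) = -d^3 + 3*d^2 + 4*d
(4) = 6*z^2 - 99*z + 324
(5) = n^2 + n*(2 - 5*t) - 14*t^2 + 31*t - 15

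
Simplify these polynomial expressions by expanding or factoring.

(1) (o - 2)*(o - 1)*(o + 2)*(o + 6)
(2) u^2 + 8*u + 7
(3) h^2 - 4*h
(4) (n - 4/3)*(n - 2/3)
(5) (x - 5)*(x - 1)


(1) = o^4 + 5*o^3 - 10*o^2 - 20*o + 24
(2) = (u + 1)*(u + 7)
(3) = h*(h - 4)
(4) = n^2 - 2*n + 8/9
(5) = x^2 - 6*x + 5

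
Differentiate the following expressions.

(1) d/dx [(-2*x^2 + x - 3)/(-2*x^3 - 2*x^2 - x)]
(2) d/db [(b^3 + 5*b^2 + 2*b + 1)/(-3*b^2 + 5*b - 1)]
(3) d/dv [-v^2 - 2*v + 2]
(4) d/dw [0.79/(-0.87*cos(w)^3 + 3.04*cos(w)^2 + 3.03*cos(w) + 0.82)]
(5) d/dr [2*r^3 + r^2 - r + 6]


(1) = (-4*x^4 + 4*x^3 - 14*x^2 - 12*x - 3)/(x^2*(4*x^4 + 8*x^3 + 8*x^2 + 4*x + 1))
(2) = (-3*b^4 + 10*b^3 + 28*b^2 - 4*b - 7)/(9*b^4 - 30*b^3 + 31*b^2 - 10*b + 1)
(3) = -2*v - 2
(4) = (-2.0619*cos(w)^2 + 4.8032*cos(w) + 2.3937)*sin(w)/(-0.87*cos(w)^3 + 3.04*cos(w)^2 + 3.03*cos(w) + 0.82)^2
(5) = 6*r^2 + 2*r - 1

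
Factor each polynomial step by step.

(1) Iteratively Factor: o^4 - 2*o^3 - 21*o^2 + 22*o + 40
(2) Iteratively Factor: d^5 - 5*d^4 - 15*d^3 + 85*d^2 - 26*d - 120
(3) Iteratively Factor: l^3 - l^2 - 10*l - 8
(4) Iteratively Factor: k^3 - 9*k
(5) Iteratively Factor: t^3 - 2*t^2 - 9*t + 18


(1) = (o + 1)*(o^3 - 3*o^2 - 18*o + 40) = (o - 2)*(o + 1)*(o^2 - o - 20) = (o - 2)*(o + 1)*(o + 4)*(o - 5)
(2) = (d + 1)*(d^4 - 6*d^3 - 9*d^2 + 94*d - 120) = (d - 2)*(d + 1)*(d^3 - 4*d^2 - 17*d + 60) = (d - 3)*(d - 2)*(d + 1)*(d^2 - d - 20) = (d - 5)*(d - 3)*(d - 2)*(d + 1)*(d + 4)
(3) = (l + 1)*(l^2 - 2*l - 8) = (l + 1)*(l + 2)*(l - 4)
(4) = (k)*(k^2 - 9) = k*(k + 3)*(k - 3)
(5) = (t - 3)*(t^2 + t - 6) = (t - 3)*(t + 3)*(t - 2)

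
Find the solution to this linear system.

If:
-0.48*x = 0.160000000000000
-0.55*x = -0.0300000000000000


Then:
No Solution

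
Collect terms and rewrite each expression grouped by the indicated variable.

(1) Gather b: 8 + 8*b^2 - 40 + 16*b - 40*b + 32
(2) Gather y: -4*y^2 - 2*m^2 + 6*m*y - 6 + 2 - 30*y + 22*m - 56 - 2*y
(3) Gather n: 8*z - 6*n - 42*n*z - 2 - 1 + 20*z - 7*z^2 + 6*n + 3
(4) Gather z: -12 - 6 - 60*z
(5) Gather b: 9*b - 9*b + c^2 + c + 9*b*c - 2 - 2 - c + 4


(1) = 8*b^2 - 24*b
(2) = -2*m^2 + 22*m - 4*y^2 + y*(6*m - 32) - 60
(3) = -42*n*z - 7*z^2 + 28*z
(4) = -60*z - 18
(5) = 9*b*c + c^2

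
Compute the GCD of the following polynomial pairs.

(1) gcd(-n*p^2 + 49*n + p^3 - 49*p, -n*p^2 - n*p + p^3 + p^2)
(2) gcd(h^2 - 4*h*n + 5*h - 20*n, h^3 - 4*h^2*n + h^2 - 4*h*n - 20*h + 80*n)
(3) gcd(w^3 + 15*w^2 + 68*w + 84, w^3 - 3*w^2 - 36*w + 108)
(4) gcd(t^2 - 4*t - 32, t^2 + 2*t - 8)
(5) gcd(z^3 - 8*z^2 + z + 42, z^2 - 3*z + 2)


(1) = gcd((-n + p)*(p - 7)*(p + 7), p*(-n + p)*(p + 1)) = -n + p
(2) = gcd((h + 5)*(h - 4*n), (h - 4)*(h + 5)*(h - 4*n)) = h^2 - 4*h*n + 5*h - 20*n
(3) = w + 6
(4) = gcd((t - 8)*(t + 4), (t - 2)*(t + 4)) = t + 4
(5) = gcd((z - 7)*(z - 3)*(z + 2), (z - 2)*(z - 1)) = 1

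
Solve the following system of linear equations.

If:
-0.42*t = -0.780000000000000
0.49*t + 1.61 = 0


Then:
No Solution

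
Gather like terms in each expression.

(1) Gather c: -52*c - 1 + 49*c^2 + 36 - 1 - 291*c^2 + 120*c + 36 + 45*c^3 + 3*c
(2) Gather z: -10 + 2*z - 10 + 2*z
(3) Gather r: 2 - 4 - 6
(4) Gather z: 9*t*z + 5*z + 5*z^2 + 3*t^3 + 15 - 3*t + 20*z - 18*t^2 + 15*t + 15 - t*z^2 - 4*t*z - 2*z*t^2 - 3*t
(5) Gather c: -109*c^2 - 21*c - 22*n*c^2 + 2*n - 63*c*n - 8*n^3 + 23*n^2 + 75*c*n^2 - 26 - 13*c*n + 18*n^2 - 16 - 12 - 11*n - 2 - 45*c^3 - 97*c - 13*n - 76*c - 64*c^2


(1) = 45*c^3 - 242*c^2 + 71*c + 70
(2) = 4*z - 20
(3) = -8
(4) = 3*t^3 - 18*t^2 + 9*t + z^2*(5 - t) + z*(-2*t^2 + 5*t + 25) + 30
(5) = -45*c^3 + c^2*(-22*n - 173) + c*(75*n^2 - 76*n - 194) - 8*n^3 + 41*n^2 - 22*n - 56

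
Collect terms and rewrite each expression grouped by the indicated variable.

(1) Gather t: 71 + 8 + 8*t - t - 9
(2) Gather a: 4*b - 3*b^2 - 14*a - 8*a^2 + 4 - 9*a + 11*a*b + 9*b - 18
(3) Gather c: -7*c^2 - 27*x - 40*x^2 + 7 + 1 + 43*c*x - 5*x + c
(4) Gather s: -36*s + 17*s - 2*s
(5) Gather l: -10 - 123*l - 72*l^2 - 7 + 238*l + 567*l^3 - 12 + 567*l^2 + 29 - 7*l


(1) = 7*t + 70
(2) = -8*a^2 + a*(11*b - 23) - 3*b^2 + 13*b - 14
(3) = -7*c^2 + c*(43*x + 1) - 40*x^2 - 32*x + 8
(4) = -21*s
(5) = 567*l^3 + 495*l^2 + 108*l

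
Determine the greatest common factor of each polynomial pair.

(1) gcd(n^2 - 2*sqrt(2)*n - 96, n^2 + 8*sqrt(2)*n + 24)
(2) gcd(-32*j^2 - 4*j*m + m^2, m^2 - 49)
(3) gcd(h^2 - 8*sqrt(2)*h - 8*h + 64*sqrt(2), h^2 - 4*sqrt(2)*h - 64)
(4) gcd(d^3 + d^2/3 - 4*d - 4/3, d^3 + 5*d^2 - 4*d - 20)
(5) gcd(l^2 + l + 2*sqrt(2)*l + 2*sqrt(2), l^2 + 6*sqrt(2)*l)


(1) = gcd((n - 8*sqrt(2))*(n + 6*sqrt(2)), (n + 2*sqrt(2))*(n + 6*sqrt(2))) = n + 6*sqrt(2)
(2) = 1
(3) = gcd((h - 8)*(h - 8*sqrt(2)), (h - 8*sqrt(2))*(h + 4*sqrt(2))) = h - 8*sqrt(2)
(4) = gcd((d - 2)*(d + 1/3)*(d + 2), (d - 2)*(d + 2)*(d + 5)) = d^2 - 4
(5) = gcd((l + 1)*(l + 2*sqrt(2)), l*(l + 6*sqrt(2))) = 1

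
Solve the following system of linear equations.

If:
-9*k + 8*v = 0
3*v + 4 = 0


Then:
k = -32/27
v = -4/3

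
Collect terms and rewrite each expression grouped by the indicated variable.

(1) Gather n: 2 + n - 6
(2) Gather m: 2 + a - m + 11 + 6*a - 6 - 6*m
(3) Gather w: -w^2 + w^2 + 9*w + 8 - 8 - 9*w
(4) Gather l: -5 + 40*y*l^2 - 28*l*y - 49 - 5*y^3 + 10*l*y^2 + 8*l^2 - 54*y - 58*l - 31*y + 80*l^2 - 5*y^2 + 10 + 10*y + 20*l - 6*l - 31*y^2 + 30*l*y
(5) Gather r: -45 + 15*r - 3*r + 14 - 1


(1) = n - 4
(2) = 7*a - 7*m + 7
(3) = 0
(4) = l^2*(40*y + 88) + l*(10*y^2 + 2*y - 44) - 5*y^3 - 36*y^2 - 75*y - 44
(5) = 12*r - 32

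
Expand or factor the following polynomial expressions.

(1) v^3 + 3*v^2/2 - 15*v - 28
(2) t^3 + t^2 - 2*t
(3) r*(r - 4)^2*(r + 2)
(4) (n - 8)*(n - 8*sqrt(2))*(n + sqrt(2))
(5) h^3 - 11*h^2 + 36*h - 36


(1) = (v - 4)*(v + 2)*(v + 7/2)
(2) = t*(t - 1)*(t + 2)
(3) = r^4 - 6*r^3 + 32*r
(4) = n^3 - 7*sqrt(2)*n^2 - 8*n^2 - 16*n + 56*sqrt(2)*n + 128
(5) = (h - 6)*(h - 3)*(h - 2)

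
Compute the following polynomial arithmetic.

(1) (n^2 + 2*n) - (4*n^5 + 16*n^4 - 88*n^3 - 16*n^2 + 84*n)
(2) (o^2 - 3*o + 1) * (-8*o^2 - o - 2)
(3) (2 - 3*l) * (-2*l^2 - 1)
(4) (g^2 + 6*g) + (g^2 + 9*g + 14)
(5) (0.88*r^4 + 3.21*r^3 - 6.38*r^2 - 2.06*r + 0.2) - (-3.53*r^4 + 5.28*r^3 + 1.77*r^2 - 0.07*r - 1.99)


(1) = -4*n^5 - 16*n^4 + 88*n^3 + 17*n^2 - 82*n
(2) = -8*o^4 + 23*o^3 - 7*o^2 + 5*o - 2
(3) = 6*l^3 - 4*l^2 + 3*l - 2
(4) = 2*g^2 + 15*g + 14
(5) = 4.41*r^4 - 2.07*r^3 - 8.15*r^2 - 1.99*r + 2.19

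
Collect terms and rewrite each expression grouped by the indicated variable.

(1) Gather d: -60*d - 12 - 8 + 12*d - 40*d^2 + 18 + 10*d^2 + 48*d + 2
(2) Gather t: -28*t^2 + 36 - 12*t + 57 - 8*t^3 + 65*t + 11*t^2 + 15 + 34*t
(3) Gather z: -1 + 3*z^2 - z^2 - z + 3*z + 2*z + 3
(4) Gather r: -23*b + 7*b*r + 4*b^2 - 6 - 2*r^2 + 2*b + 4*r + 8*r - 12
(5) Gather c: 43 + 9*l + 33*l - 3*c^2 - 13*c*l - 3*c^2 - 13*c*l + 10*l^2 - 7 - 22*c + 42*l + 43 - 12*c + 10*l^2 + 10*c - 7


(1) = -30*d^2
(2) = -8*t^3 - 17*t^2 + 87*t + 108
(3) = 2*z^2 + 4*z + 2
(4) = 4*b^2 - 21*b - 2*r^2 + r*(7*b + 12) - 18
(5) = -6*c^2 + c*(-26*l - 24) + 20*l^2 + 84*l + 72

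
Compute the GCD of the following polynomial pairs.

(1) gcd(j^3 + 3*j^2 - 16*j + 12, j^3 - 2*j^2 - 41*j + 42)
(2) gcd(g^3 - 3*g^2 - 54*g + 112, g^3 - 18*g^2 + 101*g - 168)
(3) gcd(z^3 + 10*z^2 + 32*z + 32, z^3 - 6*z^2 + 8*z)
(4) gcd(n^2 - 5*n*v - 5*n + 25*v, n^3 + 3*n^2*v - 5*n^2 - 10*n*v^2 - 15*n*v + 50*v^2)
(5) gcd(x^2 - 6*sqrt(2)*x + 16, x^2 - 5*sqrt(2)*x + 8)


(1) = gcd((j - 2)*(j - 1)*(j + 6), (j - 7)*(j - 1)*(j + 6)) = j^2 + 5*j - 6
(2) = g - 8
(3) = gcd((z + 2)*(z + 4)^2, z*(z - 4)*(z - 2)) = 1
(4) = n - 5
(5) = x - 4*sqrt(2)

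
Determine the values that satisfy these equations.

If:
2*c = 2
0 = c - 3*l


Then:
c = 1
l = 1/3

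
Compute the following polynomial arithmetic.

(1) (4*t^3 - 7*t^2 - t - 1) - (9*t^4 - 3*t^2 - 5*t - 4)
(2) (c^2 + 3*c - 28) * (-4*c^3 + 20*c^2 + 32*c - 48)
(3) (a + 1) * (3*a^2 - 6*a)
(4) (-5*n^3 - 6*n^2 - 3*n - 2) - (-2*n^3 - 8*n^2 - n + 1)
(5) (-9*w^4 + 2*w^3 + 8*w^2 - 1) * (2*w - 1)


(1) = -9*t^4 + 4*t^3 - 4*t^2 + 4*t + 3
(2) = -4*c^5 + 8*c^4 + 204*c^3 - 512*c^2 - 1040*c + 1344
(3) = 3*a^3 - 3*a^2 - 6*a
(4) = -3*n^3 + 2*n^2 - 2*n - 3
(5) = -18*w^5 + 13*w^4 + 14*w^3 - 8*w^2 - 2*w + 1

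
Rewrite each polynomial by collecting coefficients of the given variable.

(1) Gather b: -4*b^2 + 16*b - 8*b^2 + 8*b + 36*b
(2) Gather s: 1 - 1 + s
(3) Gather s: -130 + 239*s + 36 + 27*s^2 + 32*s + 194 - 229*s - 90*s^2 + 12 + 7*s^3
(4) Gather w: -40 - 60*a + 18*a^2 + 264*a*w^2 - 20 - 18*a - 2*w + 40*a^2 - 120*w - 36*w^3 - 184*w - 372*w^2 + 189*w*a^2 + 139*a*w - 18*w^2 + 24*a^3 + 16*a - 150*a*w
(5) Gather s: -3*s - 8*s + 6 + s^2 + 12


(1) = -12*b^2 + 60*b
(2) = s
(3) = 7*s^3 - 63*s^2 + 42*s + 112
(4) = 24*a^3 + 58*a^2 - 62*a - 36*w^3 + w^2*(264*a - 390) + w*(189*a^2 - 11*a - 306) - 60
(5) = s^2 - 11*s + 18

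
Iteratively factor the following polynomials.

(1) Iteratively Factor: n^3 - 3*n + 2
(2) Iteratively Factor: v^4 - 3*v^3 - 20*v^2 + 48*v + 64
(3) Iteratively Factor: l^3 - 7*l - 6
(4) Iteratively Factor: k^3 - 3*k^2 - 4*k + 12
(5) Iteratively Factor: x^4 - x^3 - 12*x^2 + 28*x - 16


(1) = (n + 2)*(n^2 - 2*n + 1) = (n - 1)*(n + 2)*(n - 1)
(2) = (v + 1)*(v^3 - 4*v^2 - 16*v + 64) = (v - 4)*(v + 1)*(v^2 - 16) = (v - 4)*(v + 1)*(v + 4)*(v - 4)
(3) = (l - 3)*(l^2 + 3*l + 2) = (l - 3)*(l + 2)*(l + 1)
(4) = (k + 2)*(k^2 - 5*k + 6) = (k - 2)*(k + 2)*(k - 3)
(5) = (x - 2)*(x^3 + x^2 - 10*x + 8) = (x - 2)*(x + 4)*(x^2 - 3*x + 2) = (x - 2)^2*(x + 4)*(x - 1)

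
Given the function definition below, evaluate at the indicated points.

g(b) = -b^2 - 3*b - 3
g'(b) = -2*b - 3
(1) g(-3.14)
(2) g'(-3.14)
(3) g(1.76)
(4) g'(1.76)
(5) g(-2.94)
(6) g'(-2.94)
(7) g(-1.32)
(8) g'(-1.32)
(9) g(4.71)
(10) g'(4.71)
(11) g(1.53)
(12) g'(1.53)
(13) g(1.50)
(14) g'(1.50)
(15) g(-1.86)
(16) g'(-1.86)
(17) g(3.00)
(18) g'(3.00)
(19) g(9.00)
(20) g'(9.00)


(1) = -3.44
(2) = 3.28
(3) = -11.38
(4) = -6.52
(5) = -2.82
(6) = 2.88
(7) = -0.78
(8) = -0.36
(9) = -39.31
(10) = -12.42
(11) = -9.93
(12) = -6.06
(13) = -9.75
(14) = -6.00
(15) = -0.88
(16) = 0.72
(17) = -21.00
(18) = -9.00
(19) = -111.00
(20) = -21.00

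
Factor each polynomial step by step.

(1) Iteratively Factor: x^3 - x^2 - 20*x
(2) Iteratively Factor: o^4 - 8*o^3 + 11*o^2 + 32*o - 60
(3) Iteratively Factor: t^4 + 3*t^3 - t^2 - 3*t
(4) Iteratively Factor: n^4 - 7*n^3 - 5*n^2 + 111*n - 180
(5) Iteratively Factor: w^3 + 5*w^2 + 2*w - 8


(1) = (x - 5)*(x^2 + 4*x) = (x - 5)*(x + 4)*(x)
(2) = (o + 2)*(o^3 - 10*o^2 + 31*o - 30) = (o - 2)*(o + 2)*(o^2 - 8*o + 15) = (o - 5)*(o - 2)*(o + 2)*(o - 3)
(3) = (t)*(t^3 + 3*t^2 - t - 3) = t*(t + 3)*(t^2 - 1) = t*(t + 1)*(t + 3)*(t - 1)
(4) = (n - 3)*(n^3 - 4*n^2 - 17*n + 60) = (n - 3)^2*(n^2 - n - 20) = (n - 3)^2*(n + 4)*(n - 5)
(5) = (w + 4)*(w^2 + w - 2) = (w + 2)*(w + 4)*(w - 1)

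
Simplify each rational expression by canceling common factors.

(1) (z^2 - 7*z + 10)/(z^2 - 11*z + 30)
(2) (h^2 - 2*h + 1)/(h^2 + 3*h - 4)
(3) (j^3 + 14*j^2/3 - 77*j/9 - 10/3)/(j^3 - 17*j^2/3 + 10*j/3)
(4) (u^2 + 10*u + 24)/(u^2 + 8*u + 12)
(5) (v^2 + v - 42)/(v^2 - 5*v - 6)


(1) = (z - 2)/(z - 6)
(2) = (h - 1)/(h + 4)
(3) = (9*j^3 + 42*j^2 - 77*j - 30)/(9*j^3 - 51*j^2 + 30*j)
(4) = (u + 4)/(u + 2)
(5) = (v + 7)/(v + 1)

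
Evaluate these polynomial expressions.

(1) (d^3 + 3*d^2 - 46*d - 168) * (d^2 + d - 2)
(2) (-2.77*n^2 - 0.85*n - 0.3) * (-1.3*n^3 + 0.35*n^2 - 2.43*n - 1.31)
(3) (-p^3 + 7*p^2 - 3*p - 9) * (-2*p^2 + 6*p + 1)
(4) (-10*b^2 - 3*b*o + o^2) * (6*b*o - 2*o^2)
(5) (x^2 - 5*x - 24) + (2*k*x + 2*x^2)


(1) = d^5 + 4*d^4 - 45*d^3 - 220*d^2 - 76*d + 336
(2) = 3.601*n^5 + 0.1355*n^4 + 6.8236*n^3 + 5.5892*n^2 + 1.8425*n + 0.393
(3) = 2*p^5 - 20*p^4 + 47*p^3 + 7*p^2 - 57*p - 9
(4) = -60*b^3*o + 2*b^2*o^2 + 12*b*o^3 - 2*o^4
(5) = 2*k*x + 3*x^2 - 5*x - 24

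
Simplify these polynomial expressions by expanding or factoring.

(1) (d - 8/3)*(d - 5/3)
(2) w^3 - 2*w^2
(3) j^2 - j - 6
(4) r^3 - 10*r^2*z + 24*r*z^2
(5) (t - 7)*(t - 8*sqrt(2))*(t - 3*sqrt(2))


(1) = d^2 - 13*d/3 + 40/9
(2) = w^2*(w - 2)
(3) = (j - 3)*(j + 2)
(4) = r*(r - 6*z)*(r - 4*z)
(5) = t^3 - 11*sqrt(2)*t^2 - 7*t^2 + 48*t + 77*sqrt(2)*t - 336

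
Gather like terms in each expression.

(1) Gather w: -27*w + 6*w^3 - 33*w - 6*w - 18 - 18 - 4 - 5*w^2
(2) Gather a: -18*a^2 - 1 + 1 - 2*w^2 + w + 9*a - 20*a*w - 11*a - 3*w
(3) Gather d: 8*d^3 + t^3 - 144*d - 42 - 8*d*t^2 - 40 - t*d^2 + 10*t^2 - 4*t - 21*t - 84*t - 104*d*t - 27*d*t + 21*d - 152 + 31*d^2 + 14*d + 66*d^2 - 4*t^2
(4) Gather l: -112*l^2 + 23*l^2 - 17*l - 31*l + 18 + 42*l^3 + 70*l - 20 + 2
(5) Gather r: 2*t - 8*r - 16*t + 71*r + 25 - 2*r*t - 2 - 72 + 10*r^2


(1) = 6*w^3 - 5*w^2 - 66*w - 40
(2) = -18*a^2 + a*(-20*w - 2) - 2*w^2 - 2*w
(3) = 8*d^3 + d^2*(97 - t) + d*(-8*t^2 - 131*t - 109) + t^3 + 6*t^2 - 109*t - 234
(4) = 42*l^3 - 89*l^2 + 22*l
(5) = 10*r^2 + r*(63 - 2*t) - 14*t - 49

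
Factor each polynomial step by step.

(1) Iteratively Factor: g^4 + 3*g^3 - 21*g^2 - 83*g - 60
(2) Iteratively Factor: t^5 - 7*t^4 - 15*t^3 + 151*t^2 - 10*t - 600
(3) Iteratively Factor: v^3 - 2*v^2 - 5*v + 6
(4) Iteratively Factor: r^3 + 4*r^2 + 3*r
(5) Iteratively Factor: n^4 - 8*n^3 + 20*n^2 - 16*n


(1) = (g - 5)*(g^3 + 8*g^2 + 19*g + 12) = (g - 5)*(g + 4)*(g^2 + 4*g + 3) = (g - 5)*(g + 3)*(g + 4)*(g + 1)
(2) = (t - 5)*(t^4 - 2*t^3 - 25*t^2 + 26*t + 120) = (t - 5)*(t + 2)*(t^3 - 4*t^2 - 17*t + 60) = (t - 5)*(t + 2)*(t + 4)*(t^2 - 8*t + 15) = (t - 5)*(t - 3)*(t + 2)*(t + 4)*(t - 5)
(3) = (v - 3)*(v^2 + v - 2) = (v - 3)*(v - 1)*(v + 2)
(4) = (r + 3)*(r^2 + r) = (r + 1)*(r + 3)*(r)
(5) = (n)*(n^3 - 8*n^2 + 20*n - 16) = n*(n - 2)*(n^2 - 6*n + 8) = n*(n - 2)^2*(n - 4)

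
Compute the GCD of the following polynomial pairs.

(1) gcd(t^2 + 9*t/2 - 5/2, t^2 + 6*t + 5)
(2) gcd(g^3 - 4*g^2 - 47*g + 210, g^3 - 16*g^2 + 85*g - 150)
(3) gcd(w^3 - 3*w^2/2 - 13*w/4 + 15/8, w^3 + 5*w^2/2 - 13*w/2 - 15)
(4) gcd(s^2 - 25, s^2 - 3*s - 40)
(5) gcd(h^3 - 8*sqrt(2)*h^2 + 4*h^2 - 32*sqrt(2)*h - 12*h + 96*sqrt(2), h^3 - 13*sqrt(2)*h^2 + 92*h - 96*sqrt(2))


(1) = gcd((t - 1/2)*(t + 5), (t + 1)*(t + 5)) = t + 5
(2) = g^2 - 11*g + 30
(3) = gcd((w - 5/2)*(w - 1/2)*(w + 3/2), (w - 5/2)*(w + 2)*(w + 3)) = w - 5/2
(4) = gcd((s - 5)*(s + 5), (s - 8)*(s + 5)) = s + 5
(5) = gcd((h - 2)*(h + 6)*(h - 8*sqrt(2)), (h - 8*sqrt(2))*(h - 3*sqrt(2))*(h - 2*sqrt(2))) = h - 8*sqrt(2)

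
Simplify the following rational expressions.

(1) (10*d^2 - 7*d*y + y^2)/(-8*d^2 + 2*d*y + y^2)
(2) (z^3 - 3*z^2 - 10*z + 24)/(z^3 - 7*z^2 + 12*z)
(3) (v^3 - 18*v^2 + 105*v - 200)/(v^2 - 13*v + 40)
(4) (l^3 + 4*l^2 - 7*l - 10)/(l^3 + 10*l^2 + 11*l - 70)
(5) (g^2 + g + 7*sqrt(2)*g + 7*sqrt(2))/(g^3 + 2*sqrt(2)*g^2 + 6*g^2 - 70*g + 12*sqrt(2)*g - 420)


(1) = (-5*d + y)/(4*d + y)
(2) = (z^2 + z - 6)/(z^2 - 3*z)
(3) = v - 5
(4) = (l + 1)/(l + 7)
(5) = (g + 1)/(g^2 + g*(6 - 5*sqrt(2)) - 30*sqrt(2))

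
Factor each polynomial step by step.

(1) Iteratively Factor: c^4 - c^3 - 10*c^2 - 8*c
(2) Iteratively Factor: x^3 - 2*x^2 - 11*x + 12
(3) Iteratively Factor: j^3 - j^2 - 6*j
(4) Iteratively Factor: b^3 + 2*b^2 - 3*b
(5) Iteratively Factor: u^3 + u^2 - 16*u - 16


(1) = (c - 4)*(c^3 + 3*c^2 + 2*c) = (c - 4)*(c + 1)*(c^2 + 2*c) = (c - 4)*(c + 1)*(c + 2)*(c)
(2) = (x - 1)*(x^2 - x - 12) = (x - 1)*(x + 3)*(x - 4)
(3) = (j - 3)*(j^2 + 2*j) = j*(j - 3)*(j + 2)
(4) = (b)*(b^2 + 2*b - 3) = b*(b - 1)*(b + 3)
(5) = (u - 4)*(u^2 + 5*u + 4) = (u - 4)*(u + 4)*(u + 1)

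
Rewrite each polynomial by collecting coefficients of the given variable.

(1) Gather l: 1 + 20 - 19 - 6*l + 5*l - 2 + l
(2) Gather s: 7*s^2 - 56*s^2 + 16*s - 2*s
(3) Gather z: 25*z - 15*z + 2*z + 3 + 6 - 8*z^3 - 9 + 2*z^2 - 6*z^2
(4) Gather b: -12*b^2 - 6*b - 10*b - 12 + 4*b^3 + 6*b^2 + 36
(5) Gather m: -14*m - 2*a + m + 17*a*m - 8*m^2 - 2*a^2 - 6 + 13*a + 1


(1) = 0
(2) = -49*s^2 + 14*s
(3) = -8*z^3 - 4*z^2 + 12*z
(4) = 4*b^3 - 6*b^2 - 16*b + 24
(5) = -2*a^2 + 11*a - 8*m^2 + m*(17*a - 13) - 5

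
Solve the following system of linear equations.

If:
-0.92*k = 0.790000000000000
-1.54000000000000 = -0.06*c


Then:
c = 25.67
k = -0.86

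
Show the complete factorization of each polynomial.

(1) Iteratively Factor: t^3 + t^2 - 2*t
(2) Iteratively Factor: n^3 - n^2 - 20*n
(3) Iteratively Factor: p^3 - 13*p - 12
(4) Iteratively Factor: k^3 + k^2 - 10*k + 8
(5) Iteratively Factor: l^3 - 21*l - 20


(1) = (t + 2)*(t^2 - t) = (t - 1)*(t + 2)*(t)
(2) = (n)*(n^2 - n - 20) = n*(n + 4)*(n - 5)
(3) = (p - 4)*(p^2 + 4*p + 3) = (p - 4)*(p + 1)*(p + 3)
(4) = (k - 1)*(k^2 + 2*k - 8) = (k - 2)*(k - 1)*(k + 4)
(5) = (l + 4)*(l^2 - 4*l - 5) = (l - 5)*(l + 4)*(l + 1)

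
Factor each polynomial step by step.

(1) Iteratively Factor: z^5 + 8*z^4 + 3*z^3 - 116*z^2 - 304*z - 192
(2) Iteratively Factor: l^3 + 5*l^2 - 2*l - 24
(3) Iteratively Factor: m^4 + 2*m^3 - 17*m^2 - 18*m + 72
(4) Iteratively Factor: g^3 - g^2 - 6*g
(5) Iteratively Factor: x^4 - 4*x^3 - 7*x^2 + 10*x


(1) = (z + 4)*(z^4 + 4*z^3 - 13*z^2 - 64*z - 48) = (z + 3)*(z + 4)*(z^3 + z^2 - 16*z - 16) = (z + 1)*(z + 3)*(z + 4)*(z^2 - 16) = (z - 4)*(z + 1)*(z + 3)*(z + 4)*(z + 4)
(2) = (l + 4)*(l^2 + l - 6) = (l - 2)*(l + 4)*(l + 3)
(3) = (m + 4)*(m^3 - 2*m^2 - 9*m + 18) = (m - 3)*(m + 4)*(m^2 + m - 6) = (m - 3)*(m - 2)*(m + 4)*(m + 3)
(4) = (g + 2)*(g^2 - 3*g) = g*(g + 2)*(g - 3)
(5) = (x + 2)*(x^3 - 6*x^2 + 5*x) = x*(x + 2)*(x^2 - 6*x + 5) = x*(x - 5)*(x + 2)*(x - 1)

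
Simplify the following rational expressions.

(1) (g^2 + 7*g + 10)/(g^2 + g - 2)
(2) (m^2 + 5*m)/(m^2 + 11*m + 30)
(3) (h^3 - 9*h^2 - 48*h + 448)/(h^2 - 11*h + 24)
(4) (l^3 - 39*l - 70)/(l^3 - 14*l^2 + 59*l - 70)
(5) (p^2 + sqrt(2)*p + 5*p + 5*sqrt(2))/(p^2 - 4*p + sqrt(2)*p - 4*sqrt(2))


(1) = (g + 5)/(g - 1)
(2) = m/(m + 6)
(3) = (h^2 - h - 56)/(h - 3)
(4) = (l^2 + 7*l + 10)/(l^2 - 7*l + 10)
(5) = (p + 5)/(p - 4)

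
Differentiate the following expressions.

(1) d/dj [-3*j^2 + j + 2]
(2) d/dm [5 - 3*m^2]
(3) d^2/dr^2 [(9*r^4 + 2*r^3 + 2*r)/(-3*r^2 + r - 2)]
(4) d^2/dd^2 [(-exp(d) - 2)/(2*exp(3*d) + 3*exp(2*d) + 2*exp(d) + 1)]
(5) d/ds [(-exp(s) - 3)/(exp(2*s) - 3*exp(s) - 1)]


(1) = 1 - 6*j
(2) = -6*m
(3) = 2*(-81*r^6 + 81*r^5 - 189*r^4 + 136*r^3 - 204*r^2 + 12*r - 4)/(27*r^6 - 27*r^5 + 63*r^4 - 37*r^3 + 42*r^2 - 12*r + 8)
(4) = (-16*exp(6*d) - 90*exp(5*d) - 125*exp(4*d) - 56*exp(3*d) + 18*exp(2*d) + 18*exp(d) + 3)*exp(d)/(8*exp(9*d) + 36*exp(8*d) + 78*exp(7*d) + 111*exp(6*d) + 114*exp(5*d) + 87*exp(4*d) + 50*exp(3*d) + 21*exp(2*d) + 6*exp(d) + 1)
(5) = ((exp(s) + 3)*(2*exp(s) - 3) - exp(2*s) + 3*exp(s) + 1)*exp(s)/(-exp(2*s) + 3*exp(s) + 1)^2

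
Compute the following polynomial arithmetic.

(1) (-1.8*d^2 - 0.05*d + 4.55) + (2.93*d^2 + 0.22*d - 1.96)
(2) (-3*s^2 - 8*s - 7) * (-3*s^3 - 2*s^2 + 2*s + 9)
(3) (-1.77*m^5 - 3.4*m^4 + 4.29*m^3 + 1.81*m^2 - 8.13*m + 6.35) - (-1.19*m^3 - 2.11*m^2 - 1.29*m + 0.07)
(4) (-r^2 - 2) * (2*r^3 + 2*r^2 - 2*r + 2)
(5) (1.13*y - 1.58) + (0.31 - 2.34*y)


(1) = 1.13*d^2 + 0.17*d + 2.59
(2) = 9*s^5 + 30*s^4 + 31*s^3 - 29*s^2 - 86*s - 63
(3) = -1.77*m^5 - 3.4*m^4 + 5.48*m^3 + 3.92*m^2 - 6.84*m + 6.28
(4) = -2*r^5 - 2*r^4 - 2*r^3 - 6*r^2 + 4*r - 4
(5) = -1.21*y - 1.27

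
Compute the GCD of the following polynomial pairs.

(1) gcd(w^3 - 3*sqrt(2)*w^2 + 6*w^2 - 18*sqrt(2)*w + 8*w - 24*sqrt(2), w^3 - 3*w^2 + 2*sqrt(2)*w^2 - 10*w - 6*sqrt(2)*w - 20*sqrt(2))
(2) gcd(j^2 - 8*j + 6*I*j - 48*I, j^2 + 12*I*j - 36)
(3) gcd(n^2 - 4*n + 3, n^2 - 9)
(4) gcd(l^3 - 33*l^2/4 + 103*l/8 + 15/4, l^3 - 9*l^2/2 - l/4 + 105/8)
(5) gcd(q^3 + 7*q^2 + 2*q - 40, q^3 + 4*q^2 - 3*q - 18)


(1) = w + 2
(2) = gcd((j - 8)*(j + 6*I), (j + 6*I)^2) = j + 6*I
(3) = n - 3
(4) = l - 5/2
(5) = q - 2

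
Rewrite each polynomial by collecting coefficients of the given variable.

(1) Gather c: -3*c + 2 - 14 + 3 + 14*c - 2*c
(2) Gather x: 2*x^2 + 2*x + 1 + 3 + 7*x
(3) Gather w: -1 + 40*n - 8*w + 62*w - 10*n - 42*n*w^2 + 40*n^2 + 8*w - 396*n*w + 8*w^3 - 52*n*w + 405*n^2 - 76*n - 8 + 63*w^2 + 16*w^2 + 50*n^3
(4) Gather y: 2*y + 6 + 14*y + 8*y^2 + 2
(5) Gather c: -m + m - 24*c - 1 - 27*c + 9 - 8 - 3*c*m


(1) = 9*c - 9
(2) = 2*x^2 + 9*x + 4
(3) = 50*n^3 + 445*n^2 - 46*n + 8*w^3 + w^2*(79 - 42*n) + w*(62 - 448*n) - 9
(4) = 8*y^2 + 16*y + 8
(5) = c*(-3*m - 51)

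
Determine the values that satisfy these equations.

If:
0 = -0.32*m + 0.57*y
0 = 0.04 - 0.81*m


Then:
m = 0.05
y = 0.03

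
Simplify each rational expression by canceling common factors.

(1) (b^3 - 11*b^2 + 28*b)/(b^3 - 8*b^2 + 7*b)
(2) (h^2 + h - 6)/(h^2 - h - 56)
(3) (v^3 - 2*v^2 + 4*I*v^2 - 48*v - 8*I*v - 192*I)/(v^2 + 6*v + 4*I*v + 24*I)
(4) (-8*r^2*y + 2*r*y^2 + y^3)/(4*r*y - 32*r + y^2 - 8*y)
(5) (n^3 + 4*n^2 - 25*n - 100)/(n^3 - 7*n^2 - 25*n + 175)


(1) = (b - 4)/(b - 1)
(2) = (h^2 + h - 6)/(h^2 - h - 56)
(3) = v - 8
(4) = (-2*r*y + y^2)/(y - 8)
(5) = (n + 4)/(n - 7)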